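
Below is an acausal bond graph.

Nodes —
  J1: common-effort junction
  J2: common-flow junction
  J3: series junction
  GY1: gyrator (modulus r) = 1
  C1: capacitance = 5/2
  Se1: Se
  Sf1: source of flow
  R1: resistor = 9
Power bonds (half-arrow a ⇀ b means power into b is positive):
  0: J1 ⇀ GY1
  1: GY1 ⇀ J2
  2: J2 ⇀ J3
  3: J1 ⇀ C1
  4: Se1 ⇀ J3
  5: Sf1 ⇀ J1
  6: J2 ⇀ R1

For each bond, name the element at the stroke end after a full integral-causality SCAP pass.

β0 stroke→GY1
β1 stroke→GY1
β2 stroke→J2
β3 stroke→J1
β4 stroke→J3
β5 stroke→Sf1
β6 stroke→J2

β4 stroke→J3  (Se1: effort source, stroke at far end)
β5 stroke→Sf1  (source Sf1 imposes f)
β2 stroke→J2  (closing 1-jn rule on J3)
β3 stroke→J1  (prefer integral on C1)
β0 stroke→GY1  (J1 effort already set via bond 3)
β1 stroke→GY1  (GY1: gyrator matches bond 0)
β6 stroke→J2  (1-jn J2 has f-setter on 1)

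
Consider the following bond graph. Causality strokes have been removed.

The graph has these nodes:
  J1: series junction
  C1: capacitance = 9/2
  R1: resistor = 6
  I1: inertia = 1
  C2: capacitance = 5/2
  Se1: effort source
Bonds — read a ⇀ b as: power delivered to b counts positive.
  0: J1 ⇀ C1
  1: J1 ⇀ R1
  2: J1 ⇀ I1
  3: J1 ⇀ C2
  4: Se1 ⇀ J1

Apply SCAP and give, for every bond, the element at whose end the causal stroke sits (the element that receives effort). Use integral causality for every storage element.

bond 4 stroke→J1  (Se1 fixes effort; stroke away)
bond 0 stroke→J1  (C1 integral (e out))
bond 2 stroke→I1  (I1 outputs flow p/I1)
bond 1 stroke→J1  (J1 flow already set via bond 2)
bond 3 stroke→J1  (common-f at J1 fixed by 2)

β0 →J1
β1 →J1
β2 →I1
β3 →J1
β4 →J1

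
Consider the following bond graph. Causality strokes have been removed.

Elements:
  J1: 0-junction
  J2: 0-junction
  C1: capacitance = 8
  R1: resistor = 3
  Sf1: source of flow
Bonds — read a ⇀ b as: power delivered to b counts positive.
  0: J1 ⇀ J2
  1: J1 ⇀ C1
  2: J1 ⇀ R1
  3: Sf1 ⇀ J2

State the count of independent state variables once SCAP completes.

b3 stroke at Sf1  (Sf1: flow source, stroke at near end)
b0 stroke at J2  (only one effort-in slot at J2)
b1 stroke at J1  (C1: C, integral causality)
b2 stroke at R1  (J1 effort already set via bond 1)

1  (C1 all integral)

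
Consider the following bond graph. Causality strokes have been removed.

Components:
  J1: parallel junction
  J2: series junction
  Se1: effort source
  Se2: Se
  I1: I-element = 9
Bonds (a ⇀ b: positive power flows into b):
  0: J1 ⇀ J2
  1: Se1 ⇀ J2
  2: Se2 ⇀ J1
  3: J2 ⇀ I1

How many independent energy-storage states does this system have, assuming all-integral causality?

1  (I1 all integral)

#1 stroke at J2  (Se1: effort source, stroke at far end)
#2 stroke at J1  (Se2 fixes effort; stroke away)
#0 stroke at J2  (0-jn J1 has e-setter on 2)
#3 stroke at I1  (J2 needs exactly one f-in)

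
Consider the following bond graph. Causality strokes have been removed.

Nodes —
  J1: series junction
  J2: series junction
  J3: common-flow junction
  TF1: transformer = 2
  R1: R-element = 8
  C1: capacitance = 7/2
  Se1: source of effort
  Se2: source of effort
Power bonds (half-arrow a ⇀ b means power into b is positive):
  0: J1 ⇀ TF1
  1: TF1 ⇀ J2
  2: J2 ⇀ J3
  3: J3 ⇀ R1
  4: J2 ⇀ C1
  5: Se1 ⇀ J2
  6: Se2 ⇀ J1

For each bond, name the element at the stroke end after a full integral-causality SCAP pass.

#0 →TF1
#1 →J2
#2 →J3
#3 →R1
#4 →J2
#5 →J2
#6 →J1

b5 stroke at J2  (Se1: effort source, stroke at far end)
b6 stroke at J1  (source Se2 imposes e)
b0 stroke at TF1  (J1 needs exactly one f-in)
b1 stroke at J2  (through TF1, causality passes straight; one stroke at TF1)
b4 stroke at J2  (C1: C, integral causality)
b2 stroke at J3  (J2: last free bond brings flow in)
b3 stroke at R1  (only one flow-in slot at J3)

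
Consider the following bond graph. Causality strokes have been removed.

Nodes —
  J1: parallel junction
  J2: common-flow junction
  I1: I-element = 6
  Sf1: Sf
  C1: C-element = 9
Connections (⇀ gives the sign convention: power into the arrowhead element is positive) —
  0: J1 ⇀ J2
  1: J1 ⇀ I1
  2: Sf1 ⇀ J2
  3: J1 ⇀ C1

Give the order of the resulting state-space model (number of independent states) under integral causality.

2  (C1, I1 all integral)

β2 |Sf1  (source Sf1 imposes f)
β0 |J2  (J2: bond 2 brought flow, rest push out)
β1 |I1  (I1 outputs flow p/I1)
β3 |J1  (J1: last free bond brings effort in)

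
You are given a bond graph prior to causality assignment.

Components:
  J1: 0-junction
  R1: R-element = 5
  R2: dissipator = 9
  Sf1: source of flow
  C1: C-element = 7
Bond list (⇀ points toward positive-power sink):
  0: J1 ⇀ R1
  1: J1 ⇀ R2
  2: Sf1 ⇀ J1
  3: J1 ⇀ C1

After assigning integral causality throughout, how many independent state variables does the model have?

b2 →Sf1  (Sf1 (Sf) sets flow on bond)
b3 →J1  (C1: C, integral causality)
b0 →R1  (0-jn J1 has e-setter on 3)
b1 →R2  (0-jn J1 has e-setter on 3)

1  (C1 all integral)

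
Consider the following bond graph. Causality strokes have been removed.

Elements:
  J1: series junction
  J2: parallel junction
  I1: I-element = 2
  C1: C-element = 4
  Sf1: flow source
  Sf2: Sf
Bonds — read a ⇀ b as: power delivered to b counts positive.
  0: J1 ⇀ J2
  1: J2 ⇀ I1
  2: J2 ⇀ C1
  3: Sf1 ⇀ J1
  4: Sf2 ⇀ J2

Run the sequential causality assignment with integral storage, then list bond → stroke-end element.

β0 →J1
β1 →I1
β2 →J2
β3 →Sf1
β4 →Sf2

bond 3 →Sf1  (source Sf1 imposes f)
bond 4 →Sf2  (Sf2 (Sf) sets flow on bond)
bond 0 →J1  (common-f at J1 fixed by 3)
bond 1 →I1  (I1 integral (f out))
bond 2 →J2  (closing 0-jn rule on J2)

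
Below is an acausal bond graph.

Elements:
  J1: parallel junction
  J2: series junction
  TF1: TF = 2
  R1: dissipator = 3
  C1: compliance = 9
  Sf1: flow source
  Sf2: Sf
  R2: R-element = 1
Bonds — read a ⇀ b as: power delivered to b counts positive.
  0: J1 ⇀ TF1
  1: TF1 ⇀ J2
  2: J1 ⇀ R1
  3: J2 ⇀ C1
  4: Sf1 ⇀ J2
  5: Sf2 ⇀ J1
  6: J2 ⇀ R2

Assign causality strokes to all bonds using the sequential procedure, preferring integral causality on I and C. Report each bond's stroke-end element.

b4 →Sf1  (Sf1 (Sf) sets flow on bond)
b5 →Sf2  (Sf2: flow source, stroke at near end)
b1 →J2  (1-jn J2 has f-setter on 4)
b3 →J2  (common-f at J2 fixed by 4)
b6 →J2  (J2 flow already set via bond 4)
b0 →TF1  (TF TF1: opposite of bond 1)
b2 →J1  (J1: last free bond brings effort in)

β0 stroke→TF1
β1 stroke→J2
β2 stroke→J1
β3 stroke→J2
β4 stroke→Sf1
β5 stroke→Sf2
β6 stroke→J2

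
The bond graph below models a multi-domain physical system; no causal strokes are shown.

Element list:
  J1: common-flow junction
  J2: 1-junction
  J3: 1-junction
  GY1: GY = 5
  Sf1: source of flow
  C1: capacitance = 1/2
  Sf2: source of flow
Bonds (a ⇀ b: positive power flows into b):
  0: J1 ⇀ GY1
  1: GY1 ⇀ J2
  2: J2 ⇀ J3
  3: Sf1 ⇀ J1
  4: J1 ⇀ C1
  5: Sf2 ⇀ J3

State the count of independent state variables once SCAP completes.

b3 →Sf1  (source Sf1 imposes f)
b5 →Sf2  (Sf2 (Sf) sets flow on bond)
b0 →J1  (J1 flow already set via bond 3)
b4 →J1  (J1: bond 3 brought flow, rest push out)
b2 →J3  (J3 flow already set via bond 5)
b1 →J2  (GY GY1: same side as bond 0)

1  (C1 all integral)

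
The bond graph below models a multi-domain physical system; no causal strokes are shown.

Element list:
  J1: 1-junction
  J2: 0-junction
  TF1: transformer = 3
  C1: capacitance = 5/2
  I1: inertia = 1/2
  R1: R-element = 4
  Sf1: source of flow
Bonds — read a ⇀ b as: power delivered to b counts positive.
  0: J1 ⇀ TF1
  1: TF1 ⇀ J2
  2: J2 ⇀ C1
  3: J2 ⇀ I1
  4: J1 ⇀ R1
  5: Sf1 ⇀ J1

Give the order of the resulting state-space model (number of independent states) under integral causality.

2  (C1, I1 all integral)

β5 |Sf1  (Sf1: flow source, stroke at near end)
β0 |J1  (common-f at J1 fixed by 5)
β4 |J1  (common-f at J1 fixed by 5)
β1 |TF1  (TF1: transformer flips bond 0)
β2 |J2  (C1 outputs effort q/C1)
β3 |I1  (J2: bond 2 brought effort, rest push out)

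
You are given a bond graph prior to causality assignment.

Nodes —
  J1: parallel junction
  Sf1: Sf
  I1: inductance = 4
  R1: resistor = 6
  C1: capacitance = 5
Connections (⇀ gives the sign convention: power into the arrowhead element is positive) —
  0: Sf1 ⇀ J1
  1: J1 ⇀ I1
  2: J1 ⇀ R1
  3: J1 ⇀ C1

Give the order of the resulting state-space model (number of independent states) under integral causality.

β0 →Sf1  (Sf1 (Sf) sets flow on bond)
β1 →I1  (I1 integral (f out))
β3 →J1  (prefer integral on C1)
β2 →R1  (0-jn J1 has e-setter on 3)

2  (C1, I1 all integral)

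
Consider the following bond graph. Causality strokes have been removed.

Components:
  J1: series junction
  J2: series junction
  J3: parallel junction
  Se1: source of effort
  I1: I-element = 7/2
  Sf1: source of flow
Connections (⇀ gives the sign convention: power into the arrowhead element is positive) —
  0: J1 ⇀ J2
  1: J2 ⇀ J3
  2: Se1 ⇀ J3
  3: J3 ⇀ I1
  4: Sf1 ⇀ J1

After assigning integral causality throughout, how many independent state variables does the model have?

β2 stroke at J3  (source Se1 imposes e)
β4 stroke at Sf1  (Sf1: flow source, stroke at near end)
β0 stroke at J1  (J1: bond 4 brought flow, rest push out)
β1 stroke at J2  (J2: bond 0 brought flow, rest push out)
β3 stroke at I1  (0-jn J3 has e-setter on 2)

1  (I1 all integral)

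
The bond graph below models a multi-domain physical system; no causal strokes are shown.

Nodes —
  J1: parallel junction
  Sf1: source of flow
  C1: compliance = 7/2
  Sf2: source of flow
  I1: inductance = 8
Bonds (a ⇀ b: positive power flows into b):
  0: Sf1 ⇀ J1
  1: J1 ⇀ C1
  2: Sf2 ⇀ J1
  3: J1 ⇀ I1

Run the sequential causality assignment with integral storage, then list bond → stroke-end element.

bond 0 →Sf1  (Sf1 fixes flow; stroke at Sf1)
bond 2 →Sf2  (Sf2 (Sf) sets flow on bond)
bond 1 →J1  (C1 outputs effort q/C1)
bond 3 →I1  (J1 effort already set via bond 1)

b0 stroke→Sf1
b1 stroke→J1
b2 stroke→Sf2
b3 stroke→I1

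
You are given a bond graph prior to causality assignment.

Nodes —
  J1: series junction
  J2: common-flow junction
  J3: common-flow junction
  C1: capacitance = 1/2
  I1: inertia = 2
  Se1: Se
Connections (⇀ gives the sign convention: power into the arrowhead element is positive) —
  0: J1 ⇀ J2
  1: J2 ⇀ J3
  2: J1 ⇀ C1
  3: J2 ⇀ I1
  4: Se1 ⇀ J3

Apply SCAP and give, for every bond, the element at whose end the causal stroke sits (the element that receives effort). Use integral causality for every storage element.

#0 stroke→J2
#1 stroke→J2
#2 stroke→J1
#3 stroke→I1
#4 stroke→J3

bond 4 stroke at J3  (Se1 fixes effort; stroke away)
bond 1 stroke at J2  (only one flow-in slot at J3)
bond 2 stroke at J1  (prefer integral on C1)
bond 0 stroke at J2  (J1 needs exactly one f-in)
bond 3 stroke at I1  (closing 1-jn rule on J2)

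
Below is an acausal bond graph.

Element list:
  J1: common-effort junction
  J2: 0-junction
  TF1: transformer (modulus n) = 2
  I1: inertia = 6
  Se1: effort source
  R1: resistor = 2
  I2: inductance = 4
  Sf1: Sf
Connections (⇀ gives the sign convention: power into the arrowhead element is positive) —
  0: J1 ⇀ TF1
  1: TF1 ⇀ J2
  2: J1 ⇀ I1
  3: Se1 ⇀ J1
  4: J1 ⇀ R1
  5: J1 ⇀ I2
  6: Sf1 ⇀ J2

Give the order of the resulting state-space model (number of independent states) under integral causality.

2  (I1, I2 all integral)

bond 3 stroke at J1  (Se1 fixes effort; stroke away)
bond 6 stroke at Sf1  (source Sf1 imposes f)
bond 0 stroke at TF1  (J1 effort already set via bond 3)
bond 2 stroke at I1  (J1: bond 3 brought effort, rest push out)
bond 4 stroke at R1  (common-e at J1 fixed by 3)
bond 5 stroke at I2  (common-e at J1 fixed by 3)
bond 1 stroke at J2  (closing 0-jn rule on J2)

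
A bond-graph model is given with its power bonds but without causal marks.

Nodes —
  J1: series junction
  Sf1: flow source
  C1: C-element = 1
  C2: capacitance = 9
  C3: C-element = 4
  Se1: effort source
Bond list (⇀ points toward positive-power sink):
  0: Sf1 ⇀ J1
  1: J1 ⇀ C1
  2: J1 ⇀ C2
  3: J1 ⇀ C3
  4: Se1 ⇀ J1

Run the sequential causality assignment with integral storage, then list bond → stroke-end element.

#0 →Sf1  (Sf1 fixes flow; stroke at Sf1)
#4 →J1  (Se1 fixes effort; stroke away)
#1 →J1  (J1 flow already set via bond 0)
#2 →J1  (1-jn J1 has f-setter on 0)
#3 →J1  (common-f at J1 fixed by 0)

β0 |Sf1
β1 |J1
β2 |J1
β3 |J1
β4 |J1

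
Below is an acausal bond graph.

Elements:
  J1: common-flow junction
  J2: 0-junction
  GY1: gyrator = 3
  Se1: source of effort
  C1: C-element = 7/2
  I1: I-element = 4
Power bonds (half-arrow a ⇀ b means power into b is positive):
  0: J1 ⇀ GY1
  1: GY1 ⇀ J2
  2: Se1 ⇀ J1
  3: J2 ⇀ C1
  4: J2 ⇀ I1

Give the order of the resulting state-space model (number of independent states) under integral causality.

2  (C1, I1 all integral)

#2 |J1  (Se1: effort source, stroke at far end)
#0 |GY1  (only one flow-in slot at J1)
#1 |GY1  (GY GY1: same side as bond 0)
#3 |J2  (C1 outputs effort q/C1)
#4 |I1  (0-jn J2 has e-setter on 3)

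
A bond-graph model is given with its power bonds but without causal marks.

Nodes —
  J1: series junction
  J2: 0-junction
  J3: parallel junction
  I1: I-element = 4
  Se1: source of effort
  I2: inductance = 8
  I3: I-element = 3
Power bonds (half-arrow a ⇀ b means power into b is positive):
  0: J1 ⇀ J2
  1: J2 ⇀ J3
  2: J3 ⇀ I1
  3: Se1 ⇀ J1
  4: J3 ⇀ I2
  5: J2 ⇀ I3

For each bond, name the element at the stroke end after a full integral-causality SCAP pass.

bond 3 stroke at J1  (Se1 (Se) sets effort on bond)
bond 0 stroke at J2  (closing 1-jn rule on J1)
bond 1 stroke at J3  (common-e at J2 fixed by 0)
bond 5 stroke at I3  (0-jn J2 has e-setter on 0)
bond 2 stroke at I1  (0-jn J3 has e-setter on 1)
bond 4 stroke at I2  (common-e at J3 fixed by 1)

β0 →J2
β1 →J3
β2 →I1
β3 →J1
β4 →I2
β5 →I3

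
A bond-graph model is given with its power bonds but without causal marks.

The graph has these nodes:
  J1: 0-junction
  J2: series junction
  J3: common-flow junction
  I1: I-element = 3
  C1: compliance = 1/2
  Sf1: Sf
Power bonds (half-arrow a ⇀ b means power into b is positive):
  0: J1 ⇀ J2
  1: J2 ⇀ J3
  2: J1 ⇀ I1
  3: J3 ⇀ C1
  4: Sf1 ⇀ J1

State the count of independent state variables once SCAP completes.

#4 →Sf1  (Sf1: flow source, stroke at near end)
#2 →I1  (prefer integral on I1)
#0 →J1  (J1: last free bond brings effort in)
#1 →J2  (J2: bond 0 brought flow, rest push out)
#3 →J3  (1-jn J3 has f-setter on 1)

2  (C1, I1 all integral)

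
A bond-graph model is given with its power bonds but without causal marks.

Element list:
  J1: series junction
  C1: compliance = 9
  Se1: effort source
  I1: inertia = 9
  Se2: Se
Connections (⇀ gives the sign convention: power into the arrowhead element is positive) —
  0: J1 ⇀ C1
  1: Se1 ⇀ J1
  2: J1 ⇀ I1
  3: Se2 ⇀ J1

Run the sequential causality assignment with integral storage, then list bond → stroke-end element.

bond 0 →J1
bond 1 →J1
bond 2 →I1
bond 3 →J1

β1 stroke at J1  (Se1 fixes effort; stroke away)
β3 stroke at J1  (Se2 (Se) sets effort on bond)
β0 stroke at J1  (prefer integral on C1)
β2 stroke at I1  (J1 needs exactly one f-in)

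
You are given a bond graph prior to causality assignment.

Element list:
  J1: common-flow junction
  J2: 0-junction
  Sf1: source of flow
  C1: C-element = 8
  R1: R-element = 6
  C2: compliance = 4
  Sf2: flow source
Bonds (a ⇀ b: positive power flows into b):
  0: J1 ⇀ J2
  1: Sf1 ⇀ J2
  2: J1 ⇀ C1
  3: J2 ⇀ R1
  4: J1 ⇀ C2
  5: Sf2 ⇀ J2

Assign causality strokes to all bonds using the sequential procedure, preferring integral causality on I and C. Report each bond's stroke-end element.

b0 →J2
b1 →Sf1
b2 →J1
b3 →R1
b4 →J1
b5 →Sf2

b1 →Sf1  (Sf1: flow source, stroke at near end)
b5 →Sf2  (Sf2: flow source, stroke at near end)
b2 →J1  (C1 outputs effort q/C1)
b4 →J1  (C2 integral (e out))
b0 →J2  (closing 1-jn rule on J1)
b3 →R1  (0-jn J2 has e-setter on 0)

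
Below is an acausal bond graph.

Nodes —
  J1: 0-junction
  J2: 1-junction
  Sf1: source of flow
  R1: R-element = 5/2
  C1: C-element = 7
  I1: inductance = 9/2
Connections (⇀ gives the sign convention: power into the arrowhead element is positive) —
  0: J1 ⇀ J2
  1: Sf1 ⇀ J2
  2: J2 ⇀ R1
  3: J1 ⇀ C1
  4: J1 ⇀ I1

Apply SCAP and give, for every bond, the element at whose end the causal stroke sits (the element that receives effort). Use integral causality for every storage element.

β0 →J2
β1 →Sf1
β2 →J2
β3 →J1
β4 →I1

β1 stroke→Sf1  (Sf1 fixes flow; stroke at Sf1)
β0 stroke→J2  (J2 flow already set via bond 1)
β2 stroke→J2  (1-jn J2 has f-setter on 1)
β3 stroke→J1  (C1: C, integral causality)
β4 stroke→I1  (J1 effort already set via bond 3)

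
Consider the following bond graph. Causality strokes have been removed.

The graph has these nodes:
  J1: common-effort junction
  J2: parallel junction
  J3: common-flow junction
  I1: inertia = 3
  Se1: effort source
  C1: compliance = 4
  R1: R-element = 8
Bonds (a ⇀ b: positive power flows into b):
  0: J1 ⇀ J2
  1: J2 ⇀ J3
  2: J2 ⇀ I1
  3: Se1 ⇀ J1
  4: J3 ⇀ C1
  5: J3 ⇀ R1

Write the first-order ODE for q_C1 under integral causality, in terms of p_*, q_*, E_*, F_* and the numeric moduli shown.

dq_C1/dt = E_Se1/8 - q_C1/32

b3 stroke→J1  (Se1 fixes effort; stroke away)
b0 stroke→J2  (J1: bond 3 brought effort, rest push out)
b1 stroke→J3  (J2 effort already set via bond 0)
b2 stroke→I1  (J2 effort already set via bond 0)
b4 stroke→J3  (C1 outputs effort q/C1)
b5 stroke→R1  (J3: last free bond brings flow in)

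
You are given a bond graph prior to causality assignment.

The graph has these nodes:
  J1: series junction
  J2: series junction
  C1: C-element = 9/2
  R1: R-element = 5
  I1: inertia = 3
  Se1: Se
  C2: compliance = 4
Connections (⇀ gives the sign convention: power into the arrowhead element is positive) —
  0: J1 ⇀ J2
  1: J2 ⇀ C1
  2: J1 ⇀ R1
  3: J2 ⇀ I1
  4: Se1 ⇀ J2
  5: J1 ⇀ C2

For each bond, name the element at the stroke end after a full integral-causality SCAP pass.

b0 →J2
b1 →J2
b2 →J1
b3 →I1
b4 →J2
b5 →J1

b4 stroke→J2  (source Se1 imposes e)
b1 stroke→J2  (prefer integral on C1)
b3 stroke→I1  (prefer integral on I1)
b0 stroke→J2  (common-f at J2 fixed by 3)
b2 stroke→J1  (J1 flow already set via bond 0)
b5 stroke→J1  (1-jn J1 has f-setter on 0)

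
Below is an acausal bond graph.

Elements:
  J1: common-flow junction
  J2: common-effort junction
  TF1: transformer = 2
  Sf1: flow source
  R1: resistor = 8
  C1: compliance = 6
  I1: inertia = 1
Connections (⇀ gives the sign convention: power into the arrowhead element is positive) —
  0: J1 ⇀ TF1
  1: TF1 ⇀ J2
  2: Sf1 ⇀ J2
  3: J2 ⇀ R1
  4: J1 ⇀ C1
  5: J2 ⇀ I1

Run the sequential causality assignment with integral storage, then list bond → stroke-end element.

#2 stroke→Sf1  (Sf1: flow source, stroke at near end)
#4 stroke→J1  (C1 integral (e out))
#0 stroke→TF1  (closing 1-jn rule on J1)
#1 stroke→J2  (TF1 one-in-one-out from 0)
#3 stroke→R1  (J2: bond 1 brought effort, rest push out)
#5 stroke→I1  (0-jn J2 has e-setter on 1)

β0 stroke at TF1
β1 stroke at J2
β2 stroke at Sf1
β3 stroke at R1
β4 stroke at J1
β5 stroke at I1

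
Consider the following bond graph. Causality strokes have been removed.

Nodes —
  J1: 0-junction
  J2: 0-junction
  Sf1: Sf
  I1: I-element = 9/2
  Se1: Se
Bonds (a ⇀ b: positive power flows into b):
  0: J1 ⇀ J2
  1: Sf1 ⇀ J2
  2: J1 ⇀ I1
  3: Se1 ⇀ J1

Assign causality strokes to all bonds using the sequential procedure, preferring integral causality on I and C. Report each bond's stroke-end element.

b1 |Sf1  (Sf1 fixes flow; stroke at Sf1)
b3 |J1  (Se1 fixes effort; stroke away)
b0 |J2  (J1: bond 3 brought effort, rest push out)
b2 |I1  (J1: bond 3 brought effort, rest push out)

#0 →J2
#1 →Sf1
#2 →I1
#3 →J1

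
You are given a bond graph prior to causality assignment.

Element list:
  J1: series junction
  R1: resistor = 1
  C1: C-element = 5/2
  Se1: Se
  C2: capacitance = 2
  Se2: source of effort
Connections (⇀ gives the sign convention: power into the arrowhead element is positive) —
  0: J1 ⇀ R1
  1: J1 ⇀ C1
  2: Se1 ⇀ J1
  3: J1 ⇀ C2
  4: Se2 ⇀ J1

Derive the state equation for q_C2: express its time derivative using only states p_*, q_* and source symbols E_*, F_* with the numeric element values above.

dq_C2/dt = E_Se1 + E_Se2 - 2*q_C1/5 - q_C2/2

b2 stroke→J1  (source Se1 imposes e)
b4 stroke→J1  (Se2 fixes effort; stroke away)
b1 stroke→J1  (C1 outputs effort q/C1)
b3 stroke→J1  (C2: C, integral causality)
b0 stroke→R1  (closing 1-jn rule on J1)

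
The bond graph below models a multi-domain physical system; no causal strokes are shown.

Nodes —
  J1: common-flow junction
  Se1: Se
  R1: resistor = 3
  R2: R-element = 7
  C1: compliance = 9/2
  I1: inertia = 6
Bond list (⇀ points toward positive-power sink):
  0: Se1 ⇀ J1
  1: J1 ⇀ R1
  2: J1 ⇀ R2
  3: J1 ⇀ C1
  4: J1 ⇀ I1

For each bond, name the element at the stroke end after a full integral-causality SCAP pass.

#0 stroke→J1
#1 stroke→J1
#2 stroke→J1
#3 stroke→J1
#4 stroke→I1

b0 stroke→J1  (Se1: effort source, stroke at far end)
b3 stroke→J1  (C1 integral (e out))
b4 stroke→I1  (I1 integral (f out))
b1 stroke→J1  (common-f at J1 fixed by 4)
b2 stroke→J1  (J1: bond 4 brought flow, rest push out)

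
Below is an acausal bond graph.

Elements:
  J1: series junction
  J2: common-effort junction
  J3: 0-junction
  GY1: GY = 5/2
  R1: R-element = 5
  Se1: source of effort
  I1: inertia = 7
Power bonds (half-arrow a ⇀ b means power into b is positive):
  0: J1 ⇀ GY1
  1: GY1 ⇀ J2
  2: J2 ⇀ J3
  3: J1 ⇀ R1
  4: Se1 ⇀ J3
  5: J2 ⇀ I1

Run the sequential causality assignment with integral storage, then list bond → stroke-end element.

β4 →J3  (Se1: effort source, stroke at far end)
β2 →J2  (common-e at J3 fixed by 4)
β1 →GY1  (J2: bond 2 brought effort, rest push out)
β5 →I1  (0-jn J2 has e-setter on 2)
β0 →GY1  (GY GY1: same side as bond 1)
β3 →J1  (J1 flow already set via bond 0)

#0 stroke at GY1
#1 stroke at GY1
#2 stroke at J2
#3 stroke at J1
#4 stroke at J3
#5 stroke at I1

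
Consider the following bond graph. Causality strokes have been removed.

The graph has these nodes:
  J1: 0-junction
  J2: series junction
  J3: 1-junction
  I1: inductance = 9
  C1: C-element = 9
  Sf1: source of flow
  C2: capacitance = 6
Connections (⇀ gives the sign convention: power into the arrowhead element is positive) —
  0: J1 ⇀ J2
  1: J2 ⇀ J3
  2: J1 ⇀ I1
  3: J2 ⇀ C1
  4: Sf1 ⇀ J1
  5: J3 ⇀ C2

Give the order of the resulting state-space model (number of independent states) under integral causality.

β4 |Sf1  (source Sf1 imposes f)
β2 |I1  (I1 outputs flow p/I1)
β0 |J1  (J1 needs exactly one e-in)
β1 |J2  (J2 flow already set via bond 0)
β3 |J2  (common-f at J2 fixed by 0)
β5 |J3  (J3: bond 1 brought flow, rest push out)

3  (C1, C2, I1 all integral)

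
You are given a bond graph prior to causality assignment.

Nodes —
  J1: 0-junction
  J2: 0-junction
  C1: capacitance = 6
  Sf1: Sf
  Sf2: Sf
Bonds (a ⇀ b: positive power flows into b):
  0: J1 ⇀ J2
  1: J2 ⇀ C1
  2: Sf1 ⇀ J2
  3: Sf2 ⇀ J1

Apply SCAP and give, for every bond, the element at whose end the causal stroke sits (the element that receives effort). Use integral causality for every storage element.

bond 2 stroke at Sf1  (Sf1: flow source, stroke at near end)
bond 3 stroke at Sf2  (Sf2 fixes flow; stroke at Sf2)
bond 0 stroke at J1  (closing 0-jn rule on J1)
bond 1 stroke at J2  (J2: last free bond brings effort in)

#0 →J1
#1 →J2
#2 →Sf1
#3 →Sf2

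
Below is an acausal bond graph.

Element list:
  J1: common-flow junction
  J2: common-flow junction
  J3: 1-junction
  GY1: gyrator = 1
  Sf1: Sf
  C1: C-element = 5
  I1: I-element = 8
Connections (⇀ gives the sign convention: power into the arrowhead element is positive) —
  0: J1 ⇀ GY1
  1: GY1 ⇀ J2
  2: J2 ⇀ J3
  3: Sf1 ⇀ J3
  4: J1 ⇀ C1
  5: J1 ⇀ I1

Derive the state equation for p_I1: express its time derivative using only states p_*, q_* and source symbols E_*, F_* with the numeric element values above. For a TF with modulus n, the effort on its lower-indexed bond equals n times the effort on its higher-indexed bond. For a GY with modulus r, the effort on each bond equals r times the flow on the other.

#3 |Sf1  (source Sf1 imposes f)
#2 |J3  (1-jn J3 has f-setter on 3)
#1 |J2  (common-f at J2 fixed by 2)
#0 |J1  (through GY1, causality inverts; strokes same side of GY1)
#4 |J1  (C1 outputs effort q/C1)
#5 |I1  (only one flow-in slot at J1)

dp_I1/dt = -F_Sf1 - q_C1/5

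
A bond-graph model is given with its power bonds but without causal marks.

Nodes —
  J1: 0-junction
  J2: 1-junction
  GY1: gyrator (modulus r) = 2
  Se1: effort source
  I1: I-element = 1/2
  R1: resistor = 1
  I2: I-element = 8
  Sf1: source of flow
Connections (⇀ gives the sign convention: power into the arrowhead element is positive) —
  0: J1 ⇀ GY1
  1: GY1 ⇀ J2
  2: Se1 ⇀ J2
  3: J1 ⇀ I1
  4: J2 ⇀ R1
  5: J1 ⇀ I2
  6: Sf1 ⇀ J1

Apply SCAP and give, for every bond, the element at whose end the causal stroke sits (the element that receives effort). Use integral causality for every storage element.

b2 →J2  (Se1 (Se) sets effort on bond)
b6 →Sf1  (Sf1 (Sf) sets flow on bond)
b3 →I1  (prefer integral on I1)
b5 →I2  (prefer integral on I2)
b0 →J1  (only one effort-in slot at J1)
b1 →J2  (through GY1, causality inverts; strokes same side of GY1)
b4 →R1  (only one flow-in slot at J2)

b0 stroke at J1
b1 stroke at J2
b2 stroke at J2
b3 stroke at I1
b4 stroke at R1
b5 stroke at I2
b6 stroke at Sf1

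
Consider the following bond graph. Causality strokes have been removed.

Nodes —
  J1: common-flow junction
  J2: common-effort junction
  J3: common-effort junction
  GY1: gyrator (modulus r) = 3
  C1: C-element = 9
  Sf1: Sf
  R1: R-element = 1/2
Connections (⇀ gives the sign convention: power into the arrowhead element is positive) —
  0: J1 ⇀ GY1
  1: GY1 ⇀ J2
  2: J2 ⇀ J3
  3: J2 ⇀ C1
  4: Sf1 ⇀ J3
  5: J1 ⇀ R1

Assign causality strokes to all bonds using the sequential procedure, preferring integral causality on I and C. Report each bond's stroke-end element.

b0 →GY1
b1 →GY1
b2 →J3
b3 →J2
b4 →Sf1
b5 →J1

bond 4 |Sf1  (Sf1 (Sf) sets flow on bond)
bond 2 |J3  (J3 needs exactly one e-in)
bond 3 |J2  (C1 integral (e out))
bond 1 |GY1  (J2: bond 3 brought effort, rest push out)
bond 0 |GY1  (GY1: gyrator matches bond 1)
bond 5 |J1  (J1: bond 0 brought flow, rest push out)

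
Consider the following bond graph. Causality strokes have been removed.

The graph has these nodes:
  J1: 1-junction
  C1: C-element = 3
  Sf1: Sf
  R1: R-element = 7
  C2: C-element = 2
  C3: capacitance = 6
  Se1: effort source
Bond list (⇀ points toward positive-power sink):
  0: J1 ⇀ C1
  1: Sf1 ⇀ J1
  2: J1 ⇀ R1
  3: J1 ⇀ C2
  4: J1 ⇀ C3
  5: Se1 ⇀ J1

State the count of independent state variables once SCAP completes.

β1 stroke→Sf1  (Sf1: flow source, stroke at near end)
β5 stroke→J1  (Se1 fixes effort; stroke away)
β0 stroke→J1  (1-jn J1 has f-setter on 1)
β2 stroke→J1  (common-f at J1 fixed by 1)
β3 stroke→J1  (J1: bond 1 brought flow, rest push out)
β4 stroke→J1  (1-jn J1 has f-setter on 1)

3  (C1, C2, C3 all integral)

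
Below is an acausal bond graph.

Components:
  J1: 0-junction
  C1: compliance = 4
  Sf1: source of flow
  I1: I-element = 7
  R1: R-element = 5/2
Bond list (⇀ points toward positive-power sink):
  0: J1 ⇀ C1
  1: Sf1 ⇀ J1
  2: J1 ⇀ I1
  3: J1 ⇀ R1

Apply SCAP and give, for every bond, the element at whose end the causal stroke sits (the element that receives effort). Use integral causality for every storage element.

b1 stroke at Sf1  (Sf1: flow source, stroke at near end)
b0 stroke at J1  (C1 integral (e out))
b2 stroke at I1  (J1 effort already set via bond 0)
b3 stroke at R1  (J1 effort already set via bond 0)

#0 stroke at J1
#1 stroke at Sf1
#2 stroke at I1
#3 stroke at R1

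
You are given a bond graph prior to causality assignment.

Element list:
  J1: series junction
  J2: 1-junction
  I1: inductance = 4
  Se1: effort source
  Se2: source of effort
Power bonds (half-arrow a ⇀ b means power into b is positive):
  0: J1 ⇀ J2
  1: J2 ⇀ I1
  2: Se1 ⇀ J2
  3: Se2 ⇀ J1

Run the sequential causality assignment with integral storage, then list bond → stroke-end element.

bond 2 stroke→J2  (source Se1 imposes e)
bond 3 stroke→J1  (Se2 (Se) sets effort on bond)
bond 0 stroke→J2  (J1 needs exactly one f-in)
bond 1 stroke→I1  (closing 1-jn rule on J2)

β0 stroke→J2
β1 stroke→I1
β2 stroke→J2
β3 stroke→J1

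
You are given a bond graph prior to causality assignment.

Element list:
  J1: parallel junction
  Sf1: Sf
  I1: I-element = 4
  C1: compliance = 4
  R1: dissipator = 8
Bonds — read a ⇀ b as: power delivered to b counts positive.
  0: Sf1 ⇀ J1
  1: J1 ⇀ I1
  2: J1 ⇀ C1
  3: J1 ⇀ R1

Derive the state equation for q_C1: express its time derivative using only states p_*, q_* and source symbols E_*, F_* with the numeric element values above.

dq_C1/dt = F_Sf1 - p_I1/4 - q_C1/32

b0 |Sf1  (Sf1 fixes flow; stroke at Sf1)
b1 |I1  (I1 integral (f out))
b2 |J1  (prefer integral on C1)
b3 |R1  (J1: bond 2 brought effort, rest push out)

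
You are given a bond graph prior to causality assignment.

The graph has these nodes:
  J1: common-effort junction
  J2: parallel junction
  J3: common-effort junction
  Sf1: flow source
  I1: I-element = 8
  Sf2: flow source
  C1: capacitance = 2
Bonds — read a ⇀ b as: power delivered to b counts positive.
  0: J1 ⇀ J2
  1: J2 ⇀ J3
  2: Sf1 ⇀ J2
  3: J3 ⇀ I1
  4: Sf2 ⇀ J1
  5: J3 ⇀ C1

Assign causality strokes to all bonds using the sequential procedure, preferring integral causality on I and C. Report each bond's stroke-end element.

β0 |J1
β1 |J2
β2 |Sf1
β3 |I1
β4 |Sf2
β5 |J3

b2 →Sf1  (Sf1 fixes flow; stroke at Sf1)
b4 →Sf2  (source Sf2 imposes f)
b0 →J1  (only one effort-in slot at J1)
b1 →J2  (J2 needs exactly one e-in)
b3 →I1  (I1 integral (f out))
b5 →J3  (closing 0-jn rule on J3)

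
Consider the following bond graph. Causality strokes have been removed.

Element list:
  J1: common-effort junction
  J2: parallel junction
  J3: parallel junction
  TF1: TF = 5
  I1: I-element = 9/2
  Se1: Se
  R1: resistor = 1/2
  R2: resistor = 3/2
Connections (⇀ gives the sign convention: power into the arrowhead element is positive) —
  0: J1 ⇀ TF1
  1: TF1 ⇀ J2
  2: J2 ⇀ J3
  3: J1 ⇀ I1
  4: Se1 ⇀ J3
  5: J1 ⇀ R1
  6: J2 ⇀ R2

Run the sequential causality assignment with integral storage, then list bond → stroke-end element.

bond 4 →J3  (Se1: effort source, stroke at far end)
bond 2 →J2  (common-e at J3 fixed by 4)
bond 1 →TF1  (common-e at J2 fixed by 2)
bond 6 →R2  (0-jn J2 has e-setter on 2)
bond 0 →J1  (TF1 one-in-one-out from 1)
bond 3 →I1  (common-e at J1 fixed by 0)
bond 5 →R1  (J1: bond 0 brought effort, rest push out)

#0 stroke→J1
#1 stroke→TF1
#2 stroke→J2
#3 stroke→I1
#4 stroke→J3
#5 stroke→R1
#6 stroke→R2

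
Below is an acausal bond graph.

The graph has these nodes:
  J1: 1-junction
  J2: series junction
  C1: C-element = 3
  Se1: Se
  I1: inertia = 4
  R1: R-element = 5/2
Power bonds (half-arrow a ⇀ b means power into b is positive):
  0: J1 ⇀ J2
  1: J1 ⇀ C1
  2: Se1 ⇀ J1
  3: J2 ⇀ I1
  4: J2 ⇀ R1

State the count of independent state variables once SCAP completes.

b2 stroke→J1  (Se1: effort source, stroke at far end)
b1 stroke→J1  (C1 outputs effort q/C1)
b0 stroke→J2  (J1 needs exactly one f-in)
b3 stroke→I1  (I1 integral (f out))
b4 stroke→J2  (J2: bond 3 brought flow, rest push out)

2  (C1, I1 all integral)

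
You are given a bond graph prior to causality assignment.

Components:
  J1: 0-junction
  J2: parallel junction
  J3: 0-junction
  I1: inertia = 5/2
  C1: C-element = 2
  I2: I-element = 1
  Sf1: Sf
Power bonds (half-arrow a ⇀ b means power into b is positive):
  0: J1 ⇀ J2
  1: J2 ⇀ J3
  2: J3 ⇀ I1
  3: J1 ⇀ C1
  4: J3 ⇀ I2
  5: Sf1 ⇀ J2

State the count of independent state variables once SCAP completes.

3  (C1, I1, I2 all integral)

β5 →Sf1  (Sf1: flow source, stroke at near end)
β2 →I1  (I1 integral (f out))
β3 →J1  (C1 integral (e out))
β0 →J2  (0-jn J1 has e-setter on 3)
β1 →J3  (J2: bond 0 brought effort, rest push out)
β4 →I2  (J3 effort already set via bond 1)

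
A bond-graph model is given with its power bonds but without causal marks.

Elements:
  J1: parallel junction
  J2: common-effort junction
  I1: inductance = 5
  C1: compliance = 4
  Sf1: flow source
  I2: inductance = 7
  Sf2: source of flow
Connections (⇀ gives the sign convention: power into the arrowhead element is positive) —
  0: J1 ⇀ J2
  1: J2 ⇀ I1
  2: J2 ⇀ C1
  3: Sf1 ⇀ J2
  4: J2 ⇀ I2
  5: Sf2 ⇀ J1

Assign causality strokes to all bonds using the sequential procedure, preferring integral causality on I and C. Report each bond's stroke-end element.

b0 stroke at J1
b1 stroke at I1
b2 stroke at J2
b3 stroke at Sf1
b4 stroke at I2
b5 stroke at Sf2

β3 |Sf1  (Sf1 (Sf) sets flow on bond)
β5 |Sf2  (Sf2: flow source, stroke at near end)
β0 |J1  (closing 0-jn rule on J1)
β1 |I1  (prefer integral on I1)
β2 |J2  (C1: C, integral causality)
β4 |I2  (common-e at J2 fixed by 2)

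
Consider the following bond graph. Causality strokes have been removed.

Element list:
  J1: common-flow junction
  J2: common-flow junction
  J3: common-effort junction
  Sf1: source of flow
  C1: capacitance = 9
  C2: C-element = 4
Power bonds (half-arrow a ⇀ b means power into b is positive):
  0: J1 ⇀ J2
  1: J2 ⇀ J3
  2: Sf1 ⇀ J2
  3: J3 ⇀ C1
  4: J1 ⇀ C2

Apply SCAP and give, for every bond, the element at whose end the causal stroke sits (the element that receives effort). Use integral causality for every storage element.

#2 stroke at Sf1  (Sf1 (Sf) sets flow on bond)
#0 stroke at J2  (common-f at J2 fixed by 2)
#1 stroke at J2  (1-jn J2 has f-setter on 2)
#3 stroke at J3  (only one effort-in slot at J3)
#4 stroke at J1  (J1: bond 0 brought flow, rest push out)

bond 0 →J2
bond 1 →J2
bond 2 →Sf1
bond 3 →J3
bond 4 →J1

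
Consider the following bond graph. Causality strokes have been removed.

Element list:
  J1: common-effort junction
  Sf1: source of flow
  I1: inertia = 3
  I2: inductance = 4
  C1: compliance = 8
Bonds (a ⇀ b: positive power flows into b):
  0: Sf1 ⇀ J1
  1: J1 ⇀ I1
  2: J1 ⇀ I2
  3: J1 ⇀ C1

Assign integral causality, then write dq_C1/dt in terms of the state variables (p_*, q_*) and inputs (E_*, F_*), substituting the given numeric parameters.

dq_C1/dt = F_Sf1 - p_I1/3 - p_I2/4

bond 0 →Sf1  (source Sf1 imposes f)
bond 1 →I1  (prefer integral on I1)
bond 2 →I2  (I2: I, integral causality)
bond 3 →J1  (J1: last free bond brings effort in)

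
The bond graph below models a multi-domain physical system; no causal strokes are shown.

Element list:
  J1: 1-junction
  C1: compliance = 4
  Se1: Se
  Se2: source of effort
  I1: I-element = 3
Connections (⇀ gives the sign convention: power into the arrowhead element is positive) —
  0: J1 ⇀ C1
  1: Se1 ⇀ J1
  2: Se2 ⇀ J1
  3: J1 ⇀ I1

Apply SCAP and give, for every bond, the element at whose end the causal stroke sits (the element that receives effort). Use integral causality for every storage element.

#0 →J1
#1 →J1
#2 →J1
#3 →I1

b1 |J1  (Se1: effort source, stroke at far end)
b2 |J1  (source Se2 imposes e)
b0 |J1  (C1: C, integral causality)
b3 |I1  (only one flow-in slot at J1)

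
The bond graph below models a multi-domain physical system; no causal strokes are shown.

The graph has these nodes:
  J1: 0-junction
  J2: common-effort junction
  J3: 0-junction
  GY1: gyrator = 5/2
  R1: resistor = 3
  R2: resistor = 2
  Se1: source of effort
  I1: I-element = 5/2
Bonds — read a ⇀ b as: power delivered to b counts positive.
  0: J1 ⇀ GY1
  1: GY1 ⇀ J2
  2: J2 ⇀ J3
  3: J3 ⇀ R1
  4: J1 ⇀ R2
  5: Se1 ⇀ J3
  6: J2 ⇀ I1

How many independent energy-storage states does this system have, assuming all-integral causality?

bond 5 stroke→J3  (Se1: effort source, stroke at far end)
bond 2 stroke→J2  (J3 effort already set via bond 5)
bond 3 stroke→R1  (0-jn J3 has e-setter on 5)
bond 1 stroke→GY1  (0-jn J2 has e-setter on 2)
bond 6 stroke→I1  (J2 effort already set via bond 2)
bond 0 stroke→GY1  (through GY1, causality inverts; strokes same side of GY1)
bond 4 stroke→J1  (closing 0-jn rule on J1)

1  (I1 all integral)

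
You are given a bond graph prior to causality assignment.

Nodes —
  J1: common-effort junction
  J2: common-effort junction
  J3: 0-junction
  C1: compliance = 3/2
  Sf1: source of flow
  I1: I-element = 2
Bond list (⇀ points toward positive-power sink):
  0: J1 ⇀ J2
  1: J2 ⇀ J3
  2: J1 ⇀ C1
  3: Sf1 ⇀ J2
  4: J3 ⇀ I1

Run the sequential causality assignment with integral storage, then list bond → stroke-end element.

#3 |Sf1  (Sf1: flow source, stroke at near end)
#2 |J1  (C1 outputs effort q/C1)
#0 |J2  (J1 effort already set via bond 2)
#1 |J3  (common-e at J2 fixed by 0)
#4 |I1  (common-e at J3 fixed by 1)

bond 0 →J2
bond 1 →J3
bond 2 →J1
bond 3 →Sf1
bond 4 →I1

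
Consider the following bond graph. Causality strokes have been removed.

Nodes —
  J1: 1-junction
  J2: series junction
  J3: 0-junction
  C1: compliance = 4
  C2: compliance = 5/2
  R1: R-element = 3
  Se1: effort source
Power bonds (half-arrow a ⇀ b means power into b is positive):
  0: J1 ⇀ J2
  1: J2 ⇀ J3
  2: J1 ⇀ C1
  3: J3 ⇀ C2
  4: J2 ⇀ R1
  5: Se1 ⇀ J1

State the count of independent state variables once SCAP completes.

2  (C1, C2 all integral)

b5 |J1  (Se1: effort source, stroke at far end)
b2 |J1  (C1 outputs effort q/C1)
b0 |J2  (only one flow-in slot at J1)
b3 |J3  (C2 integral (e out))
b1 |J2  (J3: bond 3 brought effort, rest push out)
b4 |R1  (only one flow-in slot at J2)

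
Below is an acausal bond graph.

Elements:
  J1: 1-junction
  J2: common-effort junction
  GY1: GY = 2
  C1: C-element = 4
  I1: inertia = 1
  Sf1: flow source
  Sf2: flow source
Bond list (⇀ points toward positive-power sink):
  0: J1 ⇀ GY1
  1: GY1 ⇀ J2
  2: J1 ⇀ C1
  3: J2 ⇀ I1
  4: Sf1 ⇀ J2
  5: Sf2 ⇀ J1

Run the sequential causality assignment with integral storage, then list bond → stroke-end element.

#4 |Sf1  (Sf1 fixes flow; stroke at Sf1)
#5 |Sf2  (source Sf2 imposes f)
#0 |J1  (J1 flow already set via bond 5)
#2 |J1  (J1 flow already set via bond 5)
#1 |J2  (GY1 both-in/both-out from 0)
#3 |I1  (J2 effort already set via bond 1)

#0 |J1
#1 |J2
#2 |J1
#3 |I1
#4 |Sf1
#5 |Sf2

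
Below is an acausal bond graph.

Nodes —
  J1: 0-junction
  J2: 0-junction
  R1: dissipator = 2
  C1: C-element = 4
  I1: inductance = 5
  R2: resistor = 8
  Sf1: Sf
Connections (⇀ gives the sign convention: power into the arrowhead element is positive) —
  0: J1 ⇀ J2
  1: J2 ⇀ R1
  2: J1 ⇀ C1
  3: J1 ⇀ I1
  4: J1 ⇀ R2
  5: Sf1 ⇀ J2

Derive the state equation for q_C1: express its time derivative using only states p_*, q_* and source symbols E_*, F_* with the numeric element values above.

#5 |Sf1  (Sf1 fixes flow; stroke at Sf1)
#2 |J1  (C1 outputs effort q/C1)
#0 |J2  (0-jn J1 has e-setter on 2)
#3 |I1  (common-e at J1 fixed by 2)
#4 |R2  (J1: bond 2 brought effort, rest push out)
#1 |R1  (J2 effort already set via bond 0)

dq_C1/dt = F_Sf1 - p_I1/5 - 5*q_C1/32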